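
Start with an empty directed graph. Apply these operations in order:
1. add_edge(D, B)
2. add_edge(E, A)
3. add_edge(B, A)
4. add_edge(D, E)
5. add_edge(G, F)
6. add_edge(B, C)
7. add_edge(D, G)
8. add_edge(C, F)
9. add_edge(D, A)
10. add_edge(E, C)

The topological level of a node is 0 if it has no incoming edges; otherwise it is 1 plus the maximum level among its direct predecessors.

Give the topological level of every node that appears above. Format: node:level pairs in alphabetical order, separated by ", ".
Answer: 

Op 1: add_edge(D, B). Edges now: 1
Op 2: add_edge(E, A). Edges now: 2
Op 3: add_edge(B, A). Edges now: 3
Op 4: add_edge(D, E). Edges now: 4
Op 5: add_edge(G, F). Edges now: 5
Op 6: add_edge(B, C). Edges now: 6
Op 7: add_edge(D, G). Edges now: 7
Op 8: add_edge(C, F). Edges now: 8
Op 9: add_edge(D, A). Edges now: 9
Op 10: add_edge(E, C). Edges now: 10
Compute levels (Kahn BFS):
  sources (in-degree 0): D
  process D: level=0
    D->A: in-degree(A)=2, level(A)>=1
    D->B: in-degree(B)=0, level(B)=1, enqueue
    D->E: in-degree(E)=0, level(E)=1, enqueue
    D->G: in-degree(G)=0, level(G)=1, enqueue
  process B: level=1
    B->A: in-degree(A)=1, level(A)>=2
    B->C: in-degree(C)=1, level(C)>=2
  process E: level=1
    E->A: in-degree(A)=0, level(A)=2, enqueue
    E->C: in-degree(C)=0, level(C)=2, enqueue
  process G: level=1
    G->F: in-degree(F)=1, level(F)>=2
  process A: level=2
  process C: level=2
    C->F: in-degree(F)=0, level(F)=3, enqueue
  process F: level=3
All levels: A:2, B:1, C:2, D:0, E:1, F:3, G:1

Answer: A:2, B:1, C:2, D:0, E:1, F:3, G:1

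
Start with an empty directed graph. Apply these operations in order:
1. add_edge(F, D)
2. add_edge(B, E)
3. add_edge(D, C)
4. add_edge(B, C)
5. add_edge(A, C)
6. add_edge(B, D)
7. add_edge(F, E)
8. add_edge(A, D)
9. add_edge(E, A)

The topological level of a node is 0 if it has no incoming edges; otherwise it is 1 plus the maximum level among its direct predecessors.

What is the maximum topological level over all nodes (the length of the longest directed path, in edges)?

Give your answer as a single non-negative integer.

Op 1: add_edge(F, D). Edges now: 1
Op 2: add_edge(B, E). Edges now: 2
Op 3: add_edge(D, C). Edges now: 3
Op 4: add_edge(B, C). Edges now: 4
Op 5: add_edge(A, C). Edges now: 5
Op 6: add_edge(B, D). Edges now: 6
Op 7: add_edge(F, E). Edges now: 7
Op 8: add_edge(A, D). Edges now: 8
Op 9: add_edge(E, A). Edges now: 9
Compute levels (Kahn BFS):
  sources (in-degree 0): B, F
  process B: level=0
    B->C: in-degree(C)=2, level(C)>=1
    B->D: in-degree(D)=2, level(D)>=1
    B->E: in-degree(E)=1, level(E)>=1
  process F: level=0
    F->D: in-degree(D)=1, level(D)>=1
    F->E: in-degree(E)=0, level(E)=1, enqueue
  process E: level=1
    E->A: in-degree(A)=0, level(A)=2, enqueue
  process A: level=2
    A->C: in-degree(C)=1, level(C)>=3
    A->D: in-degree(D)=0, level(D)=3, enqueue
  process D: level=3
    D->C: in-degree(C)=0, level(C)=4, enqueue
  process C: level=4
All levels: A:2, B:0, C:4, D:3, E:1, F:0
max level = 4

Answer: 4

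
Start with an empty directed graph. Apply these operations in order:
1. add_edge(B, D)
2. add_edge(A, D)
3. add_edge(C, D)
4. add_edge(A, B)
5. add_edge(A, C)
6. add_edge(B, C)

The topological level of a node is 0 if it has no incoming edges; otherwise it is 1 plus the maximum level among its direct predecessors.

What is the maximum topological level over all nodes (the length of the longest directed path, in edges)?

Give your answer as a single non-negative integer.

Op 1: add_edge(B, D). Edges now: 1
Op 2: add_edge(A, D). Edges now: 2
Op 3: add_edge(C, D). Edges now: 3
Op 4: add_edge(A, B). Edges now: 4
Op 5: add_edge(A, C). Edges now: 5
Op 6: add_edge(B, C). Edges now: 6
Compute levels (Kahn BFS):
  sources (in-degree 0): A
  process A: level=0
    A->B: in-degree(B)=0, level(B)=1, enqueue
    A->C: in-degree(C)=1, level(C)>=1
    A->D: in-degree(D)=2, level(D)>=1
  process B: level=1
    B->C: in-degree(C)=0, level(C)=2, enqueue
    B->D: in-degree(D)=1, level(D)>=2
  process C: level=2
    C->D: in-degree(D)=0, level(D)=3, enqueue
  process D: level=3
All levels: A:0, B:1, C:2, D:3
max level = 3

Answer: 3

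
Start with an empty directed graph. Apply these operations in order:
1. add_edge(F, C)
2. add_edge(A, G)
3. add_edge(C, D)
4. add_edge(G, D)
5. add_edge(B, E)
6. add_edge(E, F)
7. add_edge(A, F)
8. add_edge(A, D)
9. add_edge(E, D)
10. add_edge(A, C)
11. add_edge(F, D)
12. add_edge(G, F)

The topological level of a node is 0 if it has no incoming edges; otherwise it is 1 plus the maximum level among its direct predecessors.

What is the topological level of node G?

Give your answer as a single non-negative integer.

Op 1: add_edge(F, C). Edges now: 1
Op 2: add_edge(A, G). Edges now: 2
Op 3: add_edge(C, D). Edges now: 3
Op 4: add_edge(G, D). Edges now: 4
Op 5: add_edge(B, E). Edges now: 5
Op 6: add_edge(E, F). Edges now: 6
Op 7: add_edge(A, F). Edges now: 7
Op 8: add_edge(A, D). Edges now: 8
Op 9: add_edge(E, D). Edges now: 9
Op 10: add_edge(A, C). Edges now: 10
Op 11: add_edge(F, D). Edges now: 11
Op 12: add_edge(G, F). Edges now: 12
Compute levels (Kahn BFS):
  sources (in-degree 0): A, B
  process A: level=0
    A->C: in-degree(C)=1, level(C)>=1
    A->D: in-degree(D)=4, level(D)>=1
    A->F: in-degree(F)=2, level(F)>=1
    A->G: in-degree(G)=0, level(G)=1, enqueue
  process B: level=0
    B->E: in-degree(E)=0, level(E)=1, enqueue
  process G: level=1
    G->D: in-degree(D)=3, level(D)>=2
    G->F: in-degree(F)=1, level(F)>=2
  process E: level=1
    E->D: in-degree(D)=2, level(D)>=2
    E->F: in-degree(F)=0, level(F)=2, enqueue
  process F: level=2
    F->C: in-degree(C)=0, level(C)=3, enqueue
    F->D: in-degree(D)=1, level(D)>=3
  process C: level=3
    C->D: in-degree(D)=0, level(D)=4, enqueue
  process D: level=4
All levels: A:0, B:0, C:3, D:4, E:1, F:2, G:1
level(G) = 1

Answer: 1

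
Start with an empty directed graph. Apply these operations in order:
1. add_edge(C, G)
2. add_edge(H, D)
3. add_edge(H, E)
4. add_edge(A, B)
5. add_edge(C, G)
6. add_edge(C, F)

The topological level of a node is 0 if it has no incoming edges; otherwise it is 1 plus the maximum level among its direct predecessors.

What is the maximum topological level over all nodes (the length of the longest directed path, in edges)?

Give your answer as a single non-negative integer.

Op 1: add_edge(C, G). Edges now: 1
Op 2: add_edge(H, D). Edges now: 2
Op 3: add_edge(H, E). Edges now: 3
Op 4: add_edge(A, B). Edges now: 4
Op 5: add_edge(C, G) (duplicate, no change). Edges now: 4
Op 6: add_edge(C, F). Edges now: 5
Compute levels (Kahn BFS):
  sources (in-degree 0): A, C, H
  process A: level=0
    A->B: in-degree(B)=0, level(B)=1, enqueue
  process C: level=0
    C->F: in-degree(F)=0, level(F)=1, enqueue
    C->G: in-degree(G)=0, level(G)=1, enqueue
  process H: level=0
    H->D: in-degree(D)=0, level(D)=1, enqueue
    H->E: in-degree(E)=0, level(E)=1, enqueue
  process B: level=1
  process F: level=1
  process G: level=1
  process D: level=1
  process E: level=1
All levels: A:0, B:1, C:0, D:1, E:1, F:1, G:1, H:0
max level = 1

Answer: 1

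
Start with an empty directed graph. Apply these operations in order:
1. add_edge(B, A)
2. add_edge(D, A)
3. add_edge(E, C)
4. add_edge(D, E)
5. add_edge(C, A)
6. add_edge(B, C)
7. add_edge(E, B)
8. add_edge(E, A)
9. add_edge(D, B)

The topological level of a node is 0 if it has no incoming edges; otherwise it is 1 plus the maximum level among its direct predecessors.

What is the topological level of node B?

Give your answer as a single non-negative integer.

Answer: 2

Derivation:
Op 1: add_edge(B, A). Edges now: 1
Op 2: add_edge(D, A). Edges now: 2
Op 3: add_edge(E, C). Edges now: 3
Op 4: add_edge(D, E). Edges now: 4
Op 5: add_edge(C, A). Edges now: 5
Op 6: add_edge(B, C). Edges now: 6
Op 7: add_edge(E, B). Edges now: 7
Op 8: add_edge(E, A). Edges now: 8
Op 9: add_edge(D, B). Edges now: 9
Compute levels (Kahn BFS):
  sources (in-degree 0): D
  process D: level=0
    D->A: in-degree(A)=3, level(A)>=1
    D->B: in-degree(B)=1, level(B)>=1
    D->E: in-degree(E)=0, level(E)=1, enqueue
  process E: level=1
    E->A: in-degree(A)=2, level(A)>=2
    E->B: in-degree(B)=0, level(B)=2, enqueue
    E->C: in-degree(C)=1, level(C)>=2
  process B: level=2
    B->A: in-degree(A)=1, level(A)>=3
    B->C: in-degree(C)=0, level(C)=3, enqueue
  process C: level=3
    C->A: in-degree(A)=0, level(A)=4, enqueue
  process A: level=4
All levels: A:4, B:2, C:3, D:0, E:1
level(B) = 2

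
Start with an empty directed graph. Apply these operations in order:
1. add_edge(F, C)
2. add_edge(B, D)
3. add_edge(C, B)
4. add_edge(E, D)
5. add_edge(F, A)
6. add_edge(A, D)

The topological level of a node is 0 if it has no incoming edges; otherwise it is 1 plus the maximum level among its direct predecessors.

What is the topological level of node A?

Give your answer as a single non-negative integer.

Op 1: add_edge(F, C). Edges now: 1
Op 2: add_edge(B, D). Edges now: 2
Op 3: add_edge(C, B). Edges now: 3
Op 4: add_edge(E, D). Edges now: 4
Op 5: add_edge(F, A). Edges now: 5
Op 6: add_edge(A, D). Edges now: 6
Compute levels (Kahn BFS):
  sources (in-degree 0): E, F
  process E: level=0
    E->D: in-degree(D)=2, level(D)>=1
  process F: level=0
    F->A: in-degree(A)=0, level(A)=1, enqueue
    F->C: in-degree(C)=0, level(C)=1, enqueue
  process A: level=1
    A->D: in-degree(D)=1, level(D)>=2
  process C: level=1
    C->B: in-degree(B)=0, level(B)=2, enqueue
  process B: level=2
    B->D: in-degree(D)=0, level(D)=3, enqueue
  process D: level=3
All levels: A:1, B:2, C:1, D:3, E:0, F:0
level(A) = 1

Answer: 1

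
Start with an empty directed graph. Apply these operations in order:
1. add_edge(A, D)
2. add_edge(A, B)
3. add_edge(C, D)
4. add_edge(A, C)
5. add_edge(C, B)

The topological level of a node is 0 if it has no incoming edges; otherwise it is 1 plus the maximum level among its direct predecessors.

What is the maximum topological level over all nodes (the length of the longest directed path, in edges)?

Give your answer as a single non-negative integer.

Op 1: add_edge(A, D). Edges now: 1
Op 2: add_edge(A, B). Edges now: 2
Op 3: add_edge(C, D). Edges now: 3
Op 4: add_edge(A, C). Edges now: 4
Op 5: add_edge(C, B). Edges now: 5
Compute levels (Kahn BFS):
  sources (in-degree 0): A
  process A: level=0
    A->B: in-degree(B)=1, level(B)>=1
    A->C: in-degree(C)=0, level(C)=1, enqueue
    A->D: in-degree(D)=1, level(D)>=1
  process C: level=1
    C->B: in-degree(B)=0, level(B)=2, enqueue
    C->D: in-degree(D)=0, level(D)=2, enqueue
  process B: level=2
  process D: level=2
All levels: A:0, B:2, C:1, D:2
max level = 2

Answer: 2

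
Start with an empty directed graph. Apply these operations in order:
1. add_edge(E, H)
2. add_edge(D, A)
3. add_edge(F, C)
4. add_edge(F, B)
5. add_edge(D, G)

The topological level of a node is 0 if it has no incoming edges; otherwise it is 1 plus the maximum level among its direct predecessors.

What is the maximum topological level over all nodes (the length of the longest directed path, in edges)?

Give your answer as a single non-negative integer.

Op 1: add_edge(E, H). Edges now: 1
Op 2: add_edge(D, A). Edges now: 2
Op 3: add_edge(F, C). Edges now: 3
Op 4: add_edge(F, B). Edges now: 4
Op 5: add_edge(D, G). Edges now: 5
Compute levels (Kahn BFS):
  sources (in-degree 0): D, E, F
  process D: level=0
    D->A: in-degree(A)=0, level(A)=1, enqueue
    D->G: in-degree(G)=0, level(G)=1, enqueue
  process E: level=0
    E->H: in-degree(H)=0, level(H)=1, enqueue
  process F: level=0
    F->B: in-degree(B)=0, level(B)=1, enqueue
    F->C: in-degree(C)=0, level(C)=1, enqueue
  process A: level=1
  process G: level=1
  process H: level=1
  process B: level=1
  process C: level=1
All levels: A:1, B:1, C:1, D:0, E:0, F:0, G:1, H:1
max level = 1

Answer: 1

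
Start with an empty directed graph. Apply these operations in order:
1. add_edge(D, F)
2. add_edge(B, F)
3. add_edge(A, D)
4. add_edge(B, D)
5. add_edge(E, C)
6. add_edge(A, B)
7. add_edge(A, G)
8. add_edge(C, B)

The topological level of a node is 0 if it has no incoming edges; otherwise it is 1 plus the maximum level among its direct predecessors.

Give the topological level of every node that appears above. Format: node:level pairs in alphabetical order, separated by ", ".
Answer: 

Answer: A:0, B:2, C:1, D:3, E:0, F:4, G:1

Derivation:
Op 1: add_edge(D, F). Edges now: 1
Op 2: add_edge(B, F). Edges now: 2
Op 3: add_edge(A, D). Edges now: 3
Op 4: add_edge(B, D). Edges now: 4
Op 5: add_edge(E, C). Edges now: 5
Op 6: add_edge(A, B). Edges now: 6
Op 7: add_edge(A, G). Edges now: 7
Op 8: add_edge(C, B). Edges now: 8
Compute levels (Kahn BFS):
  sources (in-degree 0): A, E
  process A: level=0
    A->B: in-degree(B)=1, level(B)>=1
    A->D: in-degree(D)=1, level(D)>=1
    A->G: in-degree(G)=0, level(G)=1, enqueue
  process E: level=0
    E->C: in-degree(C)=0, level(C)=1, enqueue
  process G: level=1
  process C: level=1
    C->B: in-degree(B)=0, level(B)=2, enqueue
  process B: level=2
    B->D: in-degree(D)=0, level(D)=3, enqueue
    B->F: in-degree(F)=1, level(F)>=3
  process D: level=3
    D->F: in-degree(F)=0, level(F)=4, enqueue
  process F: level=4
All levels: A:0, B:2, C:1, D:3, E:0, F:4, G:1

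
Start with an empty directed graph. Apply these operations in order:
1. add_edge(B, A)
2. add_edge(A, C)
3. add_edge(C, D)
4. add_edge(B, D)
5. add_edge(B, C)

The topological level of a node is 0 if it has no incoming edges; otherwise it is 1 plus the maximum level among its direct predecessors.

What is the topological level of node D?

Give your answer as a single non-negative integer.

Answer: 3

Derivation:
Op 1: add_edge(B, A). Edges now: 1
Op 2: add_edge(A, C). Edges now: 2
Op 3: add_edge(C, D). Edges now: 3
Op 4: add_edge(B, D). Edges now: 4
Op 5: add_edge(B, C). Edges now: 5
Compute levels (Kahn BFS):
  sources (in-degree 0): B
  process B: level=0
    B->A: in-degree(A)=0, level(A)=1, enqueue
    B->C: in-degree(C)=1, level(C)>=1
    B->D: in-degree(D)=1, level(D)>=1
  process A: level=1
    A->C: in-degree(C)=0, level(C)=2, enqueue
  process C: level=2
    C->D: in-degree(D)=0, level(D)=3, enqueue
  process D: level=3
All levels: A:1, B:0, C:2, D:3
level(D) = 3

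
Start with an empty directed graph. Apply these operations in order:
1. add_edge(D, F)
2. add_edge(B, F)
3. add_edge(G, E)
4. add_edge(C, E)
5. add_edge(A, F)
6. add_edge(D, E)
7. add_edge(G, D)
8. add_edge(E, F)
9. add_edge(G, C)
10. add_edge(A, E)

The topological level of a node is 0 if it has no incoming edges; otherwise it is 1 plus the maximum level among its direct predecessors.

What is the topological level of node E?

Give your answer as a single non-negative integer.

Answer: 2

Derivation:
Op 1: add_edge(D, F). Edges now: 1
Op 2: add_edge(B, F). Edges now: 2
Op 3: add_edge(G, E). Edges now: 3
Op 4: add_edge(C, E). Edges now: 4
Op 5: add_edge(A, F). Edges now: 5
Op 6: add_edge(D, E). Edges now: 6
Op 7: add_edge(G, D). Edges now: 7
Op 8: add_edge(E, F). Edges now: 8
Op 9: add_edge(G, C). Edges now: 9
Op 10: add_edge(A, E). Edges now: 10
Compute levels (Kahn BFS):
  sources (in-degree 0): A, B, G
  process A: level=0
    A->E: in-degree(E)=3, level(E)>=1
    A->F: in-degree(F)=3, level(F)>=1
  process B: level=0
    B->F: in-degree(F)=2, level(F)>=1
  process G: level=0
    G->C: in-degree(C)=0, level(C)=1, enqueue
    G->D: in-degree(D)=0, level(D)=1, enqueue
    G->E: in-degree(E)=2, level(E)>=1
  process C: level=1
    C->E: in-degree(E)=1, level(E)>=2
  process D: level=1
    D->E: in-degree(E)=0, level(E)=2, enqueue
    D->F: in-degree(F)=1, level(F)>=2
  process E: level=2
    E->F: in-degree(F)=0, level(F)=3, enqueue
  process F: level=3
All levels: A:0, B:0, C:1, D:1, E:2, F:3, G:0
level(E) = 2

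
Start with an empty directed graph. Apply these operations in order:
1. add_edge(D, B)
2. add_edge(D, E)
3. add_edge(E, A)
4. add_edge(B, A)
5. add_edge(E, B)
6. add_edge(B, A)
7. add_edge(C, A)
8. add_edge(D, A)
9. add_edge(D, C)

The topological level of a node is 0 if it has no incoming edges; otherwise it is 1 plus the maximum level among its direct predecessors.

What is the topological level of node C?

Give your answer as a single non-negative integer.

Answer: 1

Derivation:
Op 1: add_edge(D, B). Edges now: 1
Op 2: add_edge(D, E). Edges now: 2
Op 3: add_edge(E, A). Edges now: 3
Op 4: add_edge(B, A). Edges now: 4
Op 5: add_edge(E, B). Edges now: 5
Op 6: add_edge(B, A) (duplicate, no change). Edges now: 5
Op 7: add_edge(C, A). Edges now: 6
Op 8: add_edge(D, A). Edges now: 7
Op 9: add_edge(D, C). Edges now: 8
Compute levels (Kahn BFS):
  sources (in-degree 0): D
  process D: level=0
    D->A: in-degree(A)=3, level(A)>=1
    D->B: in-degree(B)=1, level(B)>=1
    D->C: in-degree(C)=0, level(C)=1, enqueue
    D->E: in-degree(E)=0, level(E)=1, enqueue
  process C: level=1
    C->A: in-degree(A)=2, level(A)>=2
  process E: level=1
    E->A: in-degree(A)=1, level(A)>=2
    E->B: in-degree(B)=0, level(B)=2, enqueue
  process B: level=2
    B->A: in-degree(A)=0, level(A)=3, enqueue
  process A: level=3
All levels: A:3, B:2, C:1, D:0, E:1
level(C) = 1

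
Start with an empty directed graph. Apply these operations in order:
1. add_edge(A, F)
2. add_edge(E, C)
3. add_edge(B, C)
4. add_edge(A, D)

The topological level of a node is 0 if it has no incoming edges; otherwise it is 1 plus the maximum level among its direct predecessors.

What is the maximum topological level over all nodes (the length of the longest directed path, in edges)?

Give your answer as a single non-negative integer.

Op 1: add_edge(A, F). Edges now: 1
Op 2: add_edge(E, C). Edges now: 2
Op 3: add_edge(B, C). Edges now: 3
Op 4: add_edge(A, D). Edges now: 4
Compute levels (Kahn BFS):
  sources (in-degree 0): A, B, E
  process A: level=0
    A->D: in-degree(D)=0, level(D)=1, enqueue
    A->F: in-degree(F)=0, level(F)=1, enqueue
  process B: level=0
    B->C: in-degree(C)=1, level(C)>=1
  process E: level=0
    E->C: in-degree(C)=0, level(C)=1, enqueue
  process D: level=1
  process F: level=1
  process C: level=1
All levels: A:0, B:0, C:1, D:1, E:0, F:1
max level = 1

Answer: 1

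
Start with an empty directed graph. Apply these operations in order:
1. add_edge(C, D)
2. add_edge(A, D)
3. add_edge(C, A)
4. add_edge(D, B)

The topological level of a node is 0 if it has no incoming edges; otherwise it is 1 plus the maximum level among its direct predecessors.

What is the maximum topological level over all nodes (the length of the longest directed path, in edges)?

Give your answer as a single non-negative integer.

Op 1: add_edge(C, D). Edges now: 1
Op 2: add_edge(A, D). Edges now: 2
Op 3: add_edge(C, A). Edges now: 3
Op 4: add_edge(D, B). Edges now: 4
Compute levels (Kahn BFS):
  sources (in-degree 0): C
  process C: level=0
    C->A: in-degree(A)=0, level(A)=1, enqueue
    C->D: in-degree(D)=1, level(D)>=1
  process A: level=1
    A->D: in-degree(D)=0, level(D)=2, enqueue
  process D: level=2
    D->B: in-degree(B)=0, level(B)=3, enqueue
  process B: level=3
All levels: A:1, B:3, C:0, D:2
max level = 3

Answer: 3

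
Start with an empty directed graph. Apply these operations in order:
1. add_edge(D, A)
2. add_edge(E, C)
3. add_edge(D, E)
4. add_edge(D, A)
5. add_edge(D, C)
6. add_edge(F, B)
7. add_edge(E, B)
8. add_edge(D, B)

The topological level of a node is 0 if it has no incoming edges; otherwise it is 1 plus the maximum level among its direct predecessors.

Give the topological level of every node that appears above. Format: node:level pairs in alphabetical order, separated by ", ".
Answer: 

Answer: A:1, B:2, C:2, D:0, E:1, F:0

Derivation:
Op 1: add_edge(D, A). Edges now: 1
Op 2: add_edge(E, C). Edges now: 2
Op 3: add_edge(D, E). Edges now: 3
Op 4: add_edge(D, A) (duplicate, no change). Edges now: 3
Op 5: add_edge(D, C). Edges now: 4
Op 6: add_edge(F, B). Edges now: 5
Op 7: add_edge(E, B). Edges now: 6
Op 8: add_edge(D, B). Edges now: 7
Compute levels (Kahn BFS):
  sources (in-degree 0): D, F
  process D: level=0
    D->A: in-degree(A)=0, level(A)=1, enqueue
    D->B: in-degree(B)=2, level(B)>=1
    D->C: in-degree(C)=1, level(C)>=1
    D->E: in-degree(E)=0, level(E)=1, enqueue
  process F: level=0
    F->B: in-degree(B)=1, level(B)>=1
  process A: level=1
  process E: level=1
    E->B: in-degree(B)=0, level(B)=2, enqueue
    E->C: in-degree(C)=0, level(C)=2, enqueue
  process B: level=2
  process C: level=2
All levels: A:1, B:2, C:2, D:0, E:1, F:0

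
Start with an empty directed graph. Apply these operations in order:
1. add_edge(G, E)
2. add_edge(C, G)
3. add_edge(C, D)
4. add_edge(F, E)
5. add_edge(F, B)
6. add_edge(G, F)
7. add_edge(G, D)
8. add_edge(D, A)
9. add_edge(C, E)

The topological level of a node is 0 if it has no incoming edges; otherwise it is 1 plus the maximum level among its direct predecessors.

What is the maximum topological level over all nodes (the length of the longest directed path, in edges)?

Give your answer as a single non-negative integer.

Answer: 3

Derivation:
Op 1: add_edge(G, E). Edges now: 1
Op 2: add_edge(C, G). Edges now: 2
Op 3: add_edge(C, D). Edges now: 3
Op 4: add_edge(F, E). Edges now: 4
Op 5: add_edge(F, B). Edges now: 5
Op 6: add_edge(G, F). Edges now: 6
Op 7: add_edge(G, D). Edges now: 7
Op 8: add_edge(D, A). Edges now: 8
Op 9: add_edge(C, E). Edges now: 9
Compute levels (Kahn BFS):
  sources (in-degree 0): C
  process C: level=0
    C->D: in-degree(D)=1, level(D)>=1
    C->E: in-degree(E)=2, level(E)>=1
    C->G: in-degree(G)=0, level(G)=1, enqueue
  process G: level=1
    G->D: in-degree(D)=0, level(D)=2, enqueue
    G->E: in-degree(E)=1, level(E)>=2
    G->F: in-degree(F)=0, level(F)=2, enqueue
  process D: level=2
    D->A: in-degree(A)=0, level(A)=3, enqueue
  process F: level=2
    F->B: in-degree(B)=0, level(B)=3, enqueue
    F->E: in-degree(E)=0, level(E)=3, enqueue
  process A: level=3
  process B: level=3
  process E: level=3
All levels: A:3, B:3, C:0, D:2, E:3, F:2, G:1
max level = 3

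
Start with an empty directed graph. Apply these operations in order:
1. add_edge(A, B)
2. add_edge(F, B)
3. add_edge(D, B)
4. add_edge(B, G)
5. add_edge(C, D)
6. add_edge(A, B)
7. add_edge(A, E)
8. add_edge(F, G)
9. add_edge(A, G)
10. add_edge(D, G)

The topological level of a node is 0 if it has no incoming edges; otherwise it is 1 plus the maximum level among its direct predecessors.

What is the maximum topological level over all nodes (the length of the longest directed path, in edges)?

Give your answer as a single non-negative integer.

Op 1: add_edge(A, B). Edges now: 1
Op 2: add_edge(F, B). Edges now: 2
Op 3: add_edge(D, B). Edges now: 3
Op 4: add_edge(B, G). Edges now: 4
Op 5: add_edge(C, D). Edges now: 5
Op 6: add_edge(A, B) (duplicate, no change). Edges now: 5
Op 7: add_edge(A, E). Edges now: 6
Op 8: add_edge(F, G). Edges now: 7
Op 9: add_edge(A, G). Edges now: 8
Op 10: add_edge(D, G). Edges now: 9
Compute levels (Kahn BFS):
  sources (in-degree 0): A, C, F
  process A: level=0
    A->B: in-degree(B)=2, level(B)>=1
    A->E: in-degree(E)=0, level(E)=1, enqueue
    A->G: in-degree(G)=3, level(G)>=1
  process C: level=0
    C->D: in-degree(D)=0, level(D)=1, enqueue
  process F: level=0
    F->B: in-degree(B)=1, level(B)>=1
    F->G: in-degree(G)=2, level(G)>=1
  process E: level=1
  process D: level=1
    D->B: in-degree(B)=0, level(B)=2, enqueue
    D->G: in-degree(G)=1, level(G)>=2
  process B: level=2
    B->G: in-degree(G)=0, level(G)=3, enqueue
  process G: level=3
All levels: A:0, B:2, C:0, D:1, E:1, F:0, G:3
max level = 3

Answer: 3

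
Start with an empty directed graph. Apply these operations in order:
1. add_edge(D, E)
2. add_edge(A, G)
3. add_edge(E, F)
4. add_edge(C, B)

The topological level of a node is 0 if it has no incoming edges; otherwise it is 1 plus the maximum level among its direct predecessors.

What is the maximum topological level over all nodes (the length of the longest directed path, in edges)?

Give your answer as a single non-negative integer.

Op 1: add_edge(D, E). Edges now: 1
Op 2: add_edge(A, G). Edges now: 2
Op 3: add_edge(E, F). Edges now: 3
Op 4: add_edge(C, B). Edges now: 4
Compute levels (Kahn BFS):
  sources (in-degree 0): A, C, D
  process A: level=0
    A->G: in-degree(G)=0, level(G)=1, enqueue
  process C: level=0
    C->B: in-degree(B)=0, level(B)=1, enqueue
  process D: level=0
    D->E: in-degree(E)=0, level(E)=1, enqueue
  process G: level=1
  process B: level=1
  process E: level=1
    E->F: in-degree(F)=0, level(F)=2, enqueue
  process F: level=2
All levels: A:0, B:1, C:0, D:0, E:1, F:2, G:1
max level = 2

Answer: 2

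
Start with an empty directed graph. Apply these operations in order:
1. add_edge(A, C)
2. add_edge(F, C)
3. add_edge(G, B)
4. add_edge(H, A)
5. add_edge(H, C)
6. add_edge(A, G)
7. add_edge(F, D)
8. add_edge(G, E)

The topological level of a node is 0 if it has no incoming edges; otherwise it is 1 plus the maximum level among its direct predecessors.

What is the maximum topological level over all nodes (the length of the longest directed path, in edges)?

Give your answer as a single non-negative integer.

Op 1: add_edge(A, C). Edges now: 1
Op 2: add_edge(F, C). Edges now: 2
Op 3: add_edge(G, B). Edges now: 3
Op 4: add_edge(H, A). Edges now: 4
Op 5: add_edge(H, C). Edges now: 5
Op 6: add_edge(A, G). Edges now: 6
Op 7: add_edge(F, D). Edges now: 7
Op 8: add_edge(G, E). Edges now: 8
Compute levels (Kahn BFS):
  sources (in-degree 0): F, H
  process F: level=0
    F->C: in-degree(C)=2, level(C)>=1
    F->D: in-degree(D)=0, level(D)=1, enqueue
  process H: level=0
    H->A: in-degree(A)=0, level(A)=1, enqueue
    H->C: in-degree(C)=1, level(C)>=1
  process D: level=1
  process A: level=1
    A->C: in-degree(C)=0, level(C)=2, enqueue
    A->G: in-degree(G)=0, level(G)=2, enqueue
  process C: level=2
  process G: level=2
    G->B: in-degree(B)=0, level(B)=3, enqueue
    G->E: in-degree(E)=0, level(E)=3, enqueue
  process B: level=3
  process E: level=3
All levels: A:1, B:3, C:2, D:1, E:3, F:0, G:2, H:0
max level = 3

Answer: 3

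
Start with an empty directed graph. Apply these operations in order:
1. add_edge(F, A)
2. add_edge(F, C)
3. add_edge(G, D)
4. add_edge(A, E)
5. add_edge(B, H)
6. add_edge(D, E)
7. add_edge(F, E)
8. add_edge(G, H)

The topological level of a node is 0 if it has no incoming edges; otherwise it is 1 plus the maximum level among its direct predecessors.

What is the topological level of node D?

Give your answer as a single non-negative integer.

Answer: 1

Derivation:
Op 1: add_edge(F, A). Edges now: 1
Op 2: add_edge(F, C). Edges now: 2
Op 3: add_edge(G, D). Edges now: 3
Op 4: add_edge(A, E). Edges now: 4
Op 5: add_edge(B, H). Edges now: 5
Op 6: add_edge(D, E). Edges now: 6
Op 7: add_edge(F, E). Edges now: 7
Op 8: add_edge(G, H). Edges now: 8
Compute levels (Kahn BFS):
  sources (in-degree 0): B, F, G
  process B: level=0
    B->H: in-degree(H)=1, level(H)>=1
  process F: level=0
    F->A: in-degree(A)=0, level(A)=1, enqueue
    F->C: in-degree(C)=0, level(C)=1, enqueue
    F->E: in-degree(E)=2, level(E)>=1
  process G: level=0
    G->D: in-degree(D)=0, level(D)=1, enqueue
    G->H: in-degree(H)=0, level(H)=1, enqueue
  process A: level=1
    A->E: in-degree(E)=1, level(E)>=2
  process C: level=1
  process D: level=1
    D->E: in-degree(E)=0, level(E)=2, enqueue
  process H: level=1
  process E: level=2
All levels: A:1, B:0, C:1, D:1, E:2, F:0, G:0, H:1
level(D) = 1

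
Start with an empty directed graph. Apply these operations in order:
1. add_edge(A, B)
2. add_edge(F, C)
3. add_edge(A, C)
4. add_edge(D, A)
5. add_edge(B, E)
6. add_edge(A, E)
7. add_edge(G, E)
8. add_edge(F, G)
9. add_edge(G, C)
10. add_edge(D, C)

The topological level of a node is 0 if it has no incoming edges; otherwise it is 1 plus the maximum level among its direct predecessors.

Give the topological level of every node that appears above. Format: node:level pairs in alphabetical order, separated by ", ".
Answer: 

Op 1: add_edge(A, B). Edges now: 1
Op 2: add_edge(F, C). Edges now: 2
Op 3: add_edge(A, C). Edges now: 3
Op 4: add_edge(D, A). Edges now: 4
Op 5: add_edge(B, E). Edges now: 5
Op 6: add_edge(A, E). Edges now: 6
Op 7: add_edge(G, E). Edges now: 7
Op 8: add_edge(F, G). Edges now: 8
Op 9: add_edge(G, C). Edges now: 9
Op 10: add_edge(D, C). Edges now: 10
Compute levels (Kahn BFS):
  sources (in-degree 0): D, F
  process D: level=0
    D->A: in-degree(A)=0, level(A)=1, enqueue
    D->C: in-degree(C)=3, level(C)>=1
  process F: level=0
    F->C: in-degree(C)=2, level(C)>=1
    F->G: in-degree(G)=0, level(G)=1, enqueue
  process A: level=1
    A->B: in-degree(B)=0, level(B)=2, enqueue
    A->C: in-degree(C)=1, level(C)>=2
    A->E: in-degree(E)=2, level(E)>=2
  process G: level=1
    G->C: in-degree(C)=0, level(C)=2, enqueue
    G->E: in-degree(E)=1, level(E)>=2
  process B: level=2
    B->E: in-degree(E)=0, level(E)=3, enqueue
  process C: level=2
  process E: level=3
All levels: A:1, B:2, C:2, D:0, E:3, F:0, G:1

Answer: A:1, B:2, C:2, D:0, E:3, F:0, G:1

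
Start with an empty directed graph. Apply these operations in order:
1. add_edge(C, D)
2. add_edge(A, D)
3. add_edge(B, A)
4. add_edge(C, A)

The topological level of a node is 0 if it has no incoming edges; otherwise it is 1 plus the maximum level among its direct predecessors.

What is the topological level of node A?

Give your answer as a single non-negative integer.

Op 1: add_edge(C, D). Edges now: 1
Op 2: add_edge(A, D). Edges now: 2
Op 3: add_edge(B, A). Edges now: 3
Op 4: add_edge(C, A). Edges now: 4
Compute levels (Kahn BFS):
  sources (in-degree 0): B, C
  process B: level=0
    B->A: in-degree(A)=1, level(A)>=1
  process C: level=0
    C->A: in-degree(A)=0, level(A)=1, enqueue
    C->D: in-degree(D)=1, level(D)>=1
  process A: level=1
    A->D: in-degree(D)=0, level(D)=2, enqueue
  process D: level=2
All levels: A:1, B:0, C:0, D:2
level(A) = 1

Answer: 1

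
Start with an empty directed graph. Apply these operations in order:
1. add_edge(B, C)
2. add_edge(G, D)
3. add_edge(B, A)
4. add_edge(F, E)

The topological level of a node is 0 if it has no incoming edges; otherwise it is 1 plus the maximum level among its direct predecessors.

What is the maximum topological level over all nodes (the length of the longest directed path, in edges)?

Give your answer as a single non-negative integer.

Op 1: add_edge(B, C). Edges now: 1
Op 2: add_edge(G, D). Edges now: 2
Op 3: add_edge(B, A). Edges now: 3
Op 4: add_edge(F, E). Edges now: 4
Compute levels (Kahn BFS):
  sources (in-degree 0): B, F, G
  process B: level=0
    B->A: in-degree(A)=0, level(A)=1, enqueue
    B->C: in-degree(C)=0, level(C)=1, enqueue
  process F: level=0
    F->E: in-degree(E)=0, level(E)=1, enqueue
  process G: level=0
    G->D: in-degree(D)=0, level(D)=1, enqueue
  process A: level=1
  process C: level=1
  process E: level=1
  process D: level=1
All levels: A:1, B:0, C:1, D:1, E:1, F:0, G:0
max level = 1

Answer: 1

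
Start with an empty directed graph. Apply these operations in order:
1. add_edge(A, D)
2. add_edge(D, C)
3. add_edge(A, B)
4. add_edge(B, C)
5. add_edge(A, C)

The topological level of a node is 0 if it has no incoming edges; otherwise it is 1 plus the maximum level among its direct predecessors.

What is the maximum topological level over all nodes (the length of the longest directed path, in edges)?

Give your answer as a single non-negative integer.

Answer: 2

Derivation:
Op 1: add_edge(A, D). Edges now: 1
Op 2: add_edge(D, C). Edges now: 2
Op 3: add_edge(A, B). Edges now: 3
Op 4: add_edge(B, C). Edges now: 4
Op 5: add_edge(A, C). Edges now: 5
Compute levels (Kahn BFS):
  sources (in-degree 0): A
  process A: level=0
    A->B: in-degree(B)=0, level(B)=1, enqueue
    A->C: in-degree(C)=2, level(C)>=1
    A->D: in-degree(D)=0, level(D)=1, enqueue
  process B: level=1
    B->C: in-degree(C)=1, level(C)>=2
  process D: level=1
    D->C: in-degree(C)=0, level(C)=2, enqueue
  process C: level=2
All levels: A:0, B:1, C:2, D:1
max level = 2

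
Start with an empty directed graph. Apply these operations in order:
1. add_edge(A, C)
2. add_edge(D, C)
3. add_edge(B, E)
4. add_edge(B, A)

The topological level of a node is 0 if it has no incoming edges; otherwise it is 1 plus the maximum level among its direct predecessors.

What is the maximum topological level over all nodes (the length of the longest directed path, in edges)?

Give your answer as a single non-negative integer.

Op 1: add_edge(A, C). Edges now: 1
Op 2: add_edge(D, C). Edges now: 2
Op 3: add_edge(B, E). Edges now: 3
Op 4: add_edge(B, A). Edges now: 4
Compute levels (Kahn BFS):
  sources (in-degree 0): B, D
  process B: level=0
    B->A: in-degree(A)=0, level(A)=1, enqueue
    B->E: in-degree(E)=0, level(E)=1, enqueue
  process D: level=0
    D->C: in-degree(C)=1, level(C)>=1
  process A: level=1
    A->C: in-degree(C)=0, level(C)=2, enqueue
  process E: level=1
  process C: level=2
All levels: A:1, B:0, C:2, D:0, E:1
max level = 2

Answer: 2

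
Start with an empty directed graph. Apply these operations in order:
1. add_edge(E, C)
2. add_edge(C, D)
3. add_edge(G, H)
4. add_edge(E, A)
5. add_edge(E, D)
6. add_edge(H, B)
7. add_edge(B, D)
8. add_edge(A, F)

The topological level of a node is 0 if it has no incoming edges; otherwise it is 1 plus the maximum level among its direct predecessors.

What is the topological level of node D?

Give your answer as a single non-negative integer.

Op 1: add_edge(E, C). Edges now: 1
Op 2: add_edge(C, D). Edges now: 2
Op 3: add_edge(G, H). Edges now: 3
Op 4: add_edge(E, A). Edges now: 4
Op 5: add_edge(E, D). Edges now: 5
Op 6: add_edge(H, B). Edges now: 6
Op 7: add_edge(B, D). Edges now: 7
Op 8: add_edge(A, F). Edges now: 8
Compute levels (Kahn BFS):
  sources (in-degree 0): E, G
  process E: level=0
    E->A: in-degree(A)=0, level(A)=1, enqueue
    E->C: in-degree(C)=0, level(C)=1, enqueue
    E->D: in-degree(D)=2, level(D)>=1
  process G: level=0
    G->H: in-degree(H)=0, level(H)=1, enqueue
  process A: level=1
    A->F: in-degree(F)=0, level(F)=2, enqueue
  process C: level=1
    C->D: in-degree(D)=1, level(D)>=2
  process H: level=1
    H->B: in-degree(B)=0, level(B)=2, enqueue
  process F: level=2
  process B: level=2
    B->D: in-degree(D)=0, level(D)=3, enqueue
  process D: level=3
All levels: A:1, B:2, C:1, D:3, E:0, F:2, G:0, H:1
level(D) = 3

Answer: 3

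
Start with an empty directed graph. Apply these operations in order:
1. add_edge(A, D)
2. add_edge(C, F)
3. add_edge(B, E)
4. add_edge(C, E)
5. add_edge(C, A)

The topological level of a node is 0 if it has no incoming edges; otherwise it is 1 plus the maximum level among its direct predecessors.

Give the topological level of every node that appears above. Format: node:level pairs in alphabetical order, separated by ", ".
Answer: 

Answer: A:1, B:0, C:0, D:2, E:1, F:1

Derivation:
Op 1: add_edge(A, D). Edges now: 1
Op 2: add_edge(C, F). Edges now: 2
Op 3: add_edge(B, E). Edges now: 3
Op 4: add_edge(C, E). Edges now: 4
Op 5: add_edge(C, A). Edges now: 5
Compute levels (Kahn BFS):
  sources (in-degree 0): B, C
  process B: level=0
    B->E: in-degree(E)=1, level(E)>=1
  process C: level=0
    C->A: in-degree(A)=0, level(A)=1, enqueue
    C->E: in-degree(E)=0, level(E)=1, enqueue
    C->F: in-degree(F)=0, level(F)=1, enqueue
  process A: level=1
    A->D: in-degree(D)=0, level(D)=2, enqueue
  process E: level=1
  process F: level=1
  process D: level=2
All levels: A:1, B:0, C:0, D:2, E:1, F:1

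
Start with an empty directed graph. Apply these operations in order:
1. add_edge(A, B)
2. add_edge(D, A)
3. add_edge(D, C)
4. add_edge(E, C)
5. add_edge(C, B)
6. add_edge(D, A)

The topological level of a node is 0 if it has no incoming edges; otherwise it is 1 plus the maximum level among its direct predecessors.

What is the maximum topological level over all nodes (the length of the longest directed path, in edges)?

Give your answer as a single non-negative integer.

Op 1: add_edge(A, B). Edges now: 1
Op 2: add_edge(D, A). Edges now: 2
Op 3: add_edge(D, C). Edges now: 3
Op 4: add_edge(E, C). Edges now: 4
Op 5: add_edge(C, B). Edges now: 5
Op 6: add_edge(D, A) (duplicate, no change). Edges now: 5
Compute levels (Kahn BFS):
  sources (in-degree 0): D, E
  process D: level=0
    D->A: in-degree(A)=0, level(A)=1, enqueue
    D->C: in-degree(C)=1, level(C)>=1
  process E: level=0
    E->C: in-degree(C)=0, level(C)=1, enqueue
  process A: level=1
    A->B: in-degree(B)=1, level(B)>=2
  process C: level=1
    C->B: in-degree(B)=0, level(B)=2, enqueue
  process B: level=2
All levels: A:1, B:2, C:1, D:0, E:0
max level = 2

Answer: 2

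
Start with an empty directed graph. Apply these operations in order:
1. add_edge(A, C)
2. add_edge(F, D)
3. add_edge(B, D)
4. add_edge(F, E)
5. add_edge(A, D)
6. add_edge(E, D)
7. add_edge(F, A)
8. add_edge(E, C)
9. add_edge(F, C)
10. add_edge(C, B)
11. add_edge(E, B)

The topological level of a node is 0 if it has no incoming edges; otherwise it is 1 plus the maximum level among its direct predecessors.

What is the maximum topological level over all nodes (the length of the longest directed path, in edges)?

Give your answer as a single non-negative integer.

Answer: 4

Derivation:
Op 1: add_edge(A, C). Edges now: 1
Op 2: add_edge(F, D). Edges now: 2
Op 3: add_edge(B, D). Edges now: 3
Op 4: add_edge(F, E). Edges now: 4
Op 5: add_edge(A, D). Edges now: 5
Op 6: add_edge(E, D). Edges now: 6
Op 7: add_edge(F, A). Edges now: 7
Op 8: add_edge(E, C). Edges now: 8
Op 9: add_edge(F, C). Edges now: 9
Op 10: add_edge(C, B). Edges now: 10
Op 11: add_edge(E, B). Edges now: 11
Compute levels (Kahn BFS):
  sources (in-degree 0): F
  process F: level=0
    F->A: in-degree(A)=0, level(A)=1, enqueue
    F->C: in-degree(C)=2, level(C)>=1
    F->D: in-degree(D)=3, level(D)>=1
    F->E: in-degree(E)=0, level(E)=1, enqueue
  process A: level=1
    A->C: in-degree(C)=1, level(C)>=2
    A->D: in-degree(D)=2, level(D)>=2
  process E: level=1
    E->B: in-degree(B)=1, level(B)>=2
    E->C: in-degree(C)=0, level(C)=2, enqueue
    E->D: in-degree(D)=1, level(D)>=2
  process C: level=2
    C->B: in-degree(B)=0, level(B)=3, enqueue
  process B: level=3
    B->D: in-degree(D)=0, level(D)=4, enqueue
  process D: level=4
All levels: A:1, B:3, C:2, D:4, E:1, F:0
max level = 4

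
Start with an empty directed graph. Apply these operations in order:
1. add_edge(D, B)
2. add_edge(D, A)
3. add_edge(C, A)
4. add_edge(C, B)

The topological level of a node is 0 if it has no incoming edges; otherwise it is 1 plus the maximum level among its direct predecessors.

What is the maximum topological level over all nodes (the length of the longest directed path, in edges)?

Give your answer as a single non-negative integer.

Answer: 1

Derivation:
Op 1: add_edge(D, B). Edges now: 1
Op 2: add_edge(D, A). Edges now: 2
Op 3: add_edge(C, A). Edges now: 3
Op 4: add_edge(C, B). Edges now: 4
Compute levels (Kahn BFS):
  sources (in-degree 0): C, D
  process C: level=0
    C->A: in-degree(A)=1, level(A)>=1
    C->B: in-degree(B)=1, level(B)>=1
  process D: level=0
    D->A: in-degree(A)=0, level(A)=1, enqueue
    D->B: in-degree(B)=0, level(B)=1, enqueue
  process A: level=1
  process B: level=1
All levels: A:1, B:1, C:0, D:0
max level = 1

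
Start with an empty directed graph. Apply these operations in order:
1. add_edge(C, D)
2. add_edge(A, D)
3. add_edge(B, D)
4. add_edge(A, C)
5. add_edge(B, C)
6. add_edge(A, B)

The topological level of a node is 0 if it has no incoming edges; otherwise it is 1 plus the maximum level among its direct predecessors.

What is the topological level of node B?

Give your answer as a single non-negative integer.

Answer: 1

Derivation:
Op 1: add_edge(C, D). Edges now: 1
Op 2: add_edge(A, D). Edges now: 2
Op 3: add_edge(B, D). Edges now: 3
Op 4: add_edge(A, C). Edges now: 4
Op 5: add_edge(B, C). Edges now: 5
Op 6: add_edge(A, B). Edges now: 6
Compute levels (Kahn BFS):
  sources (in-degree 0): A
  process A: level=0
    A->B: in-degree(B)=0, level(B)=1, enqueue
    A->C: in-degree(C)=1, level(C)>=1
    A->D: in-degree(D)=2, level(D)>=1
  process B: level=1
    B->C: in-degree(C)=0, level(C)=2, enqueue
    B->D: in-degree(D)=1, level(D)>=2
  process C: level=2
    C->D: in-degree(D)=0, level(D)=3, enqueue
  process D: level=3
All levels: A:0, B:1, C:2, D:3
level(B) = 1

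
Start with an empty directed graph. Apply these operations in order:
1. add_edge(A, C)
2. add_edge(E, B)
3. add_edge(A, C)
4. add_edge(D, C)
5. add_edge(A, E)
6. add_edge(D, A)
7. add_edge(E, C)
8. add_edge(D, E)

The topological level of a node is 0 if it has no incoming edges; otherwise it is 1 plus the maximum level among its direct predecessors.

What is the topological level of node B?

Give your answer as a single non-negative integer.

Answer: 3

Derivation:
Op 1: add_edge(A, C). Edges now: 1
Op 2: add_edge(E, B). Edges now: 2
Op 3: add_edge(A, C) (duplicate, no change). Edges now: 2
Op 4: add_edge(D, C). Edges now: 3
Op 5: add_edge(A, E). Edges now: 4
Op 6: add_edge(D, A). Edges now: 5
Op 7: add_edge(E, C). Edges now: 6
Op 8: add_edge(D, E). Edges now: 7
Compute levels (Kahn BFS):
  sources (in-degree 0): D
  process D: level=0
    D->A: in-degree(A)=0, level(A)=1, enqueue
    D->C: in-degree(C)=2, level(C)>=1
    D->E: in-degree(E)=1, level(E)>=1
  process A: level=1
    A->C: in-degree(C)=1, level(C)>=2
    A->E: in-degree(E)=0, level(E)=2, enqueue
  process E: level=2
    E->B: in-degree(B)=0, level(B)=3, enqueue
    E->C: in-degree(C)=0, level(C)=3, enqueue
  process B: level=3
  process C: level=3
All levels: A:1, B:3, C:3, D:0, E:2
level(B) = 3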